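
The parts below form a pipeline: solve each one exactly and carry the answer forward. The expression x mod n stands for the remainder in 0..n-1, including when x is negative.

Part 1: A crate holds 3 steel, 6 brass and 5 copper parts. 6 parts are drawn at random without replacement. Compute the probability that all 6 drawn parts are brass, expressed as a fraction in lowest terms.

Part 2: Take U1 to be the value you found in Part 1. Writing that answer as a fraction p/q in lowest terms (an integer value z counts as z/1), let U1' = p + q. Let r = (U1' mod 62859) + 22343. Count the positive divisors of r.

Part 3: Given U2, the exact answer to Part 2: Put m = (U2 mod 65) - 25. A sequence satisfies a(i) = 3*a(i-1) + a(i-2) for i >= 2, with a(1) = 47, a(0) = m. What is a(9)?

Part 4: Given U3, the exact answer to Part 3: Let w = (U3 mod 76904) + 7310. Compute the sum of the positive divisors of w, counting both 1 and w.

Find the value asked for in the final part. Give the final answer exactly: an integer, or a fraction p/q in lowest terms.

43680

Part 1: total draws C(14,6) = 3003; favorable C(6,6) = 1; P = 1/3003; answer 1/3003
Part 2: U1 = 1/3003; threaded value p + q = 3004; r = 25347; 25347 = 3 * 7 * 17 * 71; number of divisors = (1+1) * (1+1) * (1+1) * (1+1) = 16; answer 16
Part 3: U2 = 16; m = -9; a(2) = 3*(47) + 1*(-9) = 132; iterating: a(2)=132, a(3)=443, a(4)=1461, a(5)=4826, a(6)=15939, a(7)=52643, a(8)=173868, a(9)=574247; answer 574247
Part 4: U3 = 574247; w = 43229; 43229 = 139 * 311; sigma = (1 + 139) * (1 + 311) = 140 * 312 = 43680; answer 43680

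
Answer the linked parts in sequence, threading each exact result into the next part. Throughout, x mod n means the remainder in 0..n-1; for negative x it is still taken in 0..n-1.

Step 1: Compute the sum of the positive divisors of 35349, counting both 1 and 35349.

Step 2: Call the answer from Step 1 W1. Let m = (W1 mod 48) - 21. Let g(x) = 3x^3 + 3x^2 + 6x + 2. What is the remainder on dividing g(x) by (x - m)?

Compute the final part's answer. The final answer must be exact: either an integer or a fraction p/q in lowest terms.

-26584

Step 1: 35349 = 3 * 11783; sigma = (1 + 3) * (1 + 11783) = 4 * 11784 = 47136; answer 47136
Step 2: W1 = 47136; m = -21; remainder = value at the root: 3*(-21)^3 + 3*(-21)^2 + 6*(-21)^1 + 2 = (-27783) + (1323) + (-126) + (2) = -26584; answer -26584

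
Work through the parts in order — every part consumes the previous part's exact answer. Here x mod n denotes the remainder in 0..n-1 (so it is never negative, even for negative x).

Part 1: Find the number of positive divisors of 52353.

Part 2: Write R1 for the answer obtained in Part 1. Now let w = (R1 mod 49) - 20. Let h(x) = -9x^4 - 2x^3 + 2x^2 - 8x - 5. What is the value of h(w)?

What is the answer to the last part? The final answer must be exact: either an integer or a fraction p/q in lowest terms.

-2117

Part 1: 52353 = 3^3 * 7 * 277; number of divisors = (3+1) * (1+1) * (1+1) = 16; answer 16
Part 2: R1 = 16; w = -4; -9*(-4)^4 - 2*(-4)^3 + 2*(-4)^2 - 8*(-4)^1 - 5 = (-2304) + (128) + (32) + (32) + (-5) = -2117; answer -2117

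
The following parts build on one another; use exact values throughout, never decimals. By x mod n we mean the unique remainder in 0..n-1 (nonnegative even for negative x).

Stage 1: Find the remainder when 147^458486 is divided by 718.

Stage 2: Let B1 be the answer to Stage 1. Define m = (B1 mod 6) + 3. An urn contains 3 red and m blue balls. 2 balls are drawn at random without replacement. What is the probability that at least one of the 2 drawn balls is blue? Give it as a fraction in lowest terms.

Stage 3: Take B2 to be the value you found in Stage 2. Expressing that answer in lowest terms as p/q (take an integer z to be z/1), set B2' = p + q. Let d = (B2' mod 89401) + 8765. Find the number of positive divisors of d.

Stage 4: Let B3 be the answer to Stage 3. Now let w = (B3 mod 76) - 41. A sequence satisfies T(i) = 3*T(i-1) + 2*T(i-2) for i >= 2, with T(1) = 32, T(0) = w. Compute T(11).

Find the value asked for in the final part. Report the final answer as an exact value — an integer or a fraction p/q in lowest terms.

7643698

Stage 1: squarings mod 718: 147^1=147, 147^2=69, 147^4=453, 147^8=579, 147^16=653, 147^32=635, 147^64=427, 147^128=675, 147^256=413, 147^512=403, 147^1024=141, 147^2048=495, 147^4096=187, 147^8192=505, 147^16384=135, 147^32768=275, 147^65536=235, 147^131072=657, 147^262144=131; 147^458486 = 147^2 * 147^4 * 147^16 * 147^32 * 147^64 * 147^128 * 147^512 * 147^1024 * 147^2048 * 147^4096 * 147^8192 * 147^16384 * 147^32768 * 147^131072 * 147^262144 = 85 (mod 718); answer 85
Stage 2: B1 = 85; m = 4; total draws C(7,2) = 21; complement C(3,2) = 3; favorable 21 - 3 = 18; P = 6/7; answer 6/7
Stage 3: B2 = 6/7; threaded value p + q = 13; d = 8778; 8778 = 2 * 3 * 7 * 11 * 19; number of divisors = (1+1) * (1+1) * (1+1) * (1+1) * (1+1) = 32; answer 32
Stage 4: B3 = 32; w = -9; T(2) = 3*(32) + 2*(-9) = 78; iterating: T(2)=78, T(3)=298, T(4)=1050, T(5)=3746, T(6)=13338, T(7)=47506, T(8)=169194, T(9)=602594, T(10)=2146170, T(11)=7643698; answer 7643698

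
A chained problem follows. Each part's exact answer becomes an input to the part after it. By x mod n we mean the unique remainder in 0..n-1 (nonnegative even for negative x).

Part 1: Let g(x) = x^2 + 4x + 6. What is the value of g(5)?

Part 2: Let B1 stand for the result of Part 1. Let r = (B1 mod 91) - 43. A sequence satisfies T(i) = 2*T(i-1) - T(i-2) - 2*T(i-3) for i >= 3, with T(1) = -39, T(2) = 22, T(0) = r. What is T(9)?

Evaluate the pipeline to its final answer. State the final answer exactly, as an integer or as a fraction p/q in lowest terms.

-2595

Part 1: 1*(5)^2 + 4*(5)^1 + 6 = (25) + (20) + (6) = 51; answer 51
Part 2: B1 = 51; r = 8; T(3) = 2*(22) - 1*(-39) - 2*(8) = 67; iterating: T(3)=67, T(4)=190, T(5)=269, T(6)=214, T(7)=-221, T(8)=-1194, T(9)=-2595; answer -2595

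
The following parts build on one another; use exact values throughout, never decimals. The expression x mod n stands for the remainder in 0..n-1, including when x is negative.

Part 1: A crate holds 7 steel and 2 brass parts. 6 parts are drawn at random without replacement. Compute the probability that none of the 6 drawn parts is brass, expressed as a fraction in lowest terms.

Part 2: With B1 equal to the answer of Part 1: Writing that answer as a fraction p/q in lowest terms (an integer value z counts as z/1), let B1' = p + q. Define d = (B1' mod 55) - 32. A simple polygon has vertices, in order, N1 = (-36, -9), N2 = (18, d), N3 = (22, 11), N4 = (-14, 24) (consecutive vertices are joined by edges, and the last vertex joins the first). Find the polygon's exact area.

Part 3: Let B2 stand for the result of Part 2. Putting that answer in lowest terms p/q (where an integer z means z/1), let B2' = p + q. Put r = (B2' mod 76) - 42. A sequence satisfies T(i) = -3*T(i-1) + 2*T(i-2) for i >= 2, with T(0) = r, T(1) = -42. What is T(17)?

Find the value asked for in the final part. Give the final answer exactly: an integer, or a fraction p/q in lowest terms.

Part 1: total draws C(9,6) = 84; favorable C(7,6) = 7; P = 1/12; answer 1/12
Part 2: B1 = 1/12; threaded value p + q = 13; d = -19; cross terms: (-36*-19 - 18*-9)=846, (18*11 - 22*-19)=616, (22*24 - -14*11)=682, (-14*-9 - -36*24)=990; twice the area = |3134| = 3134; area = 1567; answer 1567
Part 3: B2 = 1567; threaded value p + q = 1568; r = 6; T(2) = -3*(-42) + 2*(6) = 138; iterating: T(2)=138, T(3)=-498, T(4)=1770, T(5)=-6306, T(6)=22458, T(7)=-79986, T(8)=284874, T(9)=-1014594, T(10)=3613530, T(11)=-12869778, T(12)=45836394, T(13)=-163248738, T(14)=581419002, T(15)=-2070754482, T(16)=7375101450, T(17)=-26266813314; answer -26266813314

-26266813314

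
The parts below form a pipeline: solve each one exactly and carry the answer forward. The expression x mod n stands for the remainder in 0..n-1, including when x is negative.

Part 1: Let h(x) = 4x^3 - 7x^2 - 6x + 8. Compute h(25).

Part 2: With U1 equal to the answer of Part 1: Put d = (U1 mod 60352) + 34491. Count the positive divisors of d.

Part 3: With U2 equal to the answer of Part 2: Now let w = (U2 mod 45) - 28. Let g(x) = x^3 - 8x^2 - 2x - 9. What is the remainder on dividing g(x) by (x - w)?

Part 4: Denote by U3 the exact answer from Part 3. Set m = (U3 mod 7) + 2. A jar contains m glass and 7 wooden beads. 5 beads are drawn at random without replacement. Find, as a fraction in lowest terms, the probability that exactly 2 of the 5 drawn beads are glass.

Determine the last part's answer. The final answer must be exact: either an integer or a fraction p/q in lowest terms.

Part 1: 4*(25)^3 - 7*(25)^2 - 6*(25)^1 + 8 = (62500) + (-4375) + (-150) + (8) = 57983; answer 57983
Part 2: U1 = 57983; d = 92474; 92474 = 2 * 46237; number of divisors = (1+1) * (1+1) = 4; answer 4
Part 3: U2 = 4; w = -24; remainder = value at the root: 1*(-24)^3 - 8*(-24)^2 - 2*(-24)^1 - 9 = (-13824) + (-4608) + (48) + (-9) = -18393; answer -18393
Part 4: U3 = -18393; m = 5; total draws C(12,5) = 792; favorable C(5,2)*C(7,3) = 350; P = 175/396; answer 175/396

175/396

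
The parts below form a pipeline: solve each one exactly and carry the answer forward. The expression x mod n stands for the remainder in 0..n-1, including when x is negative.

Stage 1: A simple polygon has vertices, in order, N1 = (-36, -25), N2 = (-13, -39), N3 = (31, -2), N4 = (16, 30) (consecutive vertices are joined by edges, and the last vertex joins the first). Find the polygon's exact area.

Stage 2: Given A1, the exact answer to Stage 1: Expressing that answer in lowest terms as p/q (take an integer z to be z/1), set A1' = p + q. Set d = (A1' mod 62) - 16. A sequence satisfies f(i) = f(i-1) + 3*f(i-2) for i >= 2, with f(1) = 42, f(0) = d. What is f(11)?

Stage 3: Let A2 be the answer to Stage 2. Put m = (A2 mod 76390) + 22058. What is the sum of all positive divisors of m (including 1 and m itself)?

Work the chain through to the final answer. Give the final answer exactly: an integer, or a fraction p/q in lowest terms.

Stage 1: cross terms: (-36*-39 - -13*-25)=1079, (-13*-2 - 31*-39)=1235, (31*30 - 16*-2)=962, (16*-25 - -36*30)=680; twice the area = |3956| = 3956; area = 1978; answer 1978
Stage 2: A1 = 1978; threaded value p + q = 1979; d = 41; f(2) = 1*(42) + 3*(41) = 165; iterating: f(2)=165, f(3)=291, f(4)=786, f(5)=1659, f(6)=4017, f(7)=8994, f(8)=21045, f(9)=48027, f(10)=111162, f(11)=255243; answer 255243
Stage 3: A2 = 255243; m = 48131; 48131 is prime, so its only divisors are 1 and 48131; sigma = 1 + 48131 = 48132; answer 48132

48132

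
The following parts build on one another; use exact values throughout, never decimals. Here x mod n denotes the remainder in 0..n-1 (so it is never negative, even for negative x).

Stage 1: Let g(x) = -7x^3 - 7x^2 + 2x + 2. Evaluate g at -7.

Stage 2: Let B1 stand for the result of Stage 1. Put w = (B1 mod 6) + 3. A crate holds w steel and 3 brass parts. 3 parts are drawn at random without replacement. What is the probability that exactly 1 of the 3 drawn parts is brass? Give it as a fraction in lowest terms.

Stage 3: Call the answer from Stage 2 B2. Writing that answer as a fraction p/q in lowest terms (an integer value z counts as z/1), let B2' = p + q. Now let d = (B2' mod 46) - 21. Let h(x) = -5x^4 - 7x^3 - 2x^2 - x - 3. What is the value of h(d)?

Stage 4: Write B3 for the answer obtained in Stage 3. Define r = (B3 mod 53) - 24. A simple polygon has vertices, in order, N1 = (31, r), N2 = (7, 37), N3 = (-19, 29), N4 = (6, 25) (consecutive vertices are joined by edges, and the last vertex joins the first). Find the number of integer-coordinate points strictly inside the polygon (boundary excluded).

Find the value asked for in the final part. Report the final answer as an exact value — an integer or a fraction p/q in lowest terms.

316

Stage 1: -7*(-7)^3 - 7*(-7)^2 + 2*(-7)^1 + 2 = (2401) + (-343) + (-14) + (2) = 2046; answer 2046
Stage 2: B1 = 2046; w = 3; total draws C(6,3) = 20; favorable C(3,1)*C(3,2) = 9; P = 9/20; answer 9/20
Stage 3: B2 = 9/20; threaded value p + q = 29; d = 8; -5*(8)^4 - 7*(8)^3 - 2*(8)^2 - 1*(8)^1 - 3 = (-20480) + (-3584) + (-128) + (-8) + (-3) = -24203; answer -24203
Stage 4: B3 = -24203; r = -6; cross terms: (31*37 - 7*-6)=1189, (7*29 - -19*37)=906, (-19*25 - 6*29)=-649, (6*-6 - 31*25)=-811; twice the area = |635| = 635; area = 635/2; boundary points = 1 + 2 + 1 + 1 = 5; strictly interior points = area - boundary/2 + 1 = 316; answer 316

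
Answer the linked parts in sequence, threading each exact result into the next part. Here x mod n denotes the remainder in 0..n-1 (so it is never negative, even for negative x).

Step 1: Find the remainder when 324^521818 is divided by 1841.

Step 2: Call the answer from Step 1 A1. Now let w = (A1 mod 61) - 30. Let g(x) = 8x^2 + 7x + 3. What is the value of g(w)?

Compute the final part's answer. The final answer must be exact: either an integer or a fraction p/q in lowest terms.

1939

Step 1: squarings mod 1841: 324^1=324, 324^2=39, 324^4=1521, 324^8=1145, 324^16=233, 324^32=900, 324^64=1801, 324^128=1600, 324^256=1010, 324^512=186, 324^1024=1458, 324^2048=1250, 324^4096=1332, 324^8192=1341, 324^16384=1465, 324^32768=1460, 324^65536=1563, 324^131072=1803, 324^262144=1444; 324^521818 = 324^2 * 324^8 * 324^16 * 324^64 * 324^512 * 324^1024 * 324^4096 * 324^8192 * 324^16384 * 324^32768 * 324^65536 * 324^131072 * 324^262144 = 380 (mod 1841); answer 380
Step 2: A1 = 380; w = -16; 8*(-16)^2 + 7*(-16)^1 + 3 = (2048) + (-112) + (3) = 1939; answer 1939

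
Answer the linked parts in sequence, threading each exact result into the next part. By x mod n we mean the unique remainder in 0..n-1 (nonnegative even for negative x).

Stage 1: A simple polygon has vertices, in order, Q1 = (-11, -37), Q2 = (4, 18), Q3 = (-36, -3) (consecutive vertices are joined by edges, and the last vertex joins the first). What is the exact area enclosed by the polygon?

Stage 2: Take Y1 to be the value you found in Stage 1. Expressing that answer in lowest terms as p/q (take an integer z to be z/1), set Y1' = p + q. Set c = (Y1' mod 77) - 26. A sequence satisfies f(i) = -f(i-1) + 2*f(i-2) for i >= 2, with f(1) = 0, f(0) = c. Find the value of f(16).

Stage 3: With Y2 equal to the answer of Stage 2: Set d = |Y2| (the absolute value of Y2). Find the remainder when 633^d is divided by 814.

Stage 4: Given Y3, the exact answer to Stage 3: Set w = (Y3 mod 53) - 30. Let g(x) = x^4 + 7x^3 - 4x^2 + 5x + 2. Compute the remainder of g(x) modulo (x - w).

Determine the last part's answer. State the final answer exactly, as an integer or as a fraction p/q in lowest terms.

Stage 1: cross terms: (-11*18 - 4*-37)=-50, (4*-3 - -36*18)=636, (-36*-37 - -11*-3)=1299; twice the area = |1885| = 1885; area = 1885/2; answer 1885/2
Stage 2: Y1 = 1885/2; threaded value p + q = 1887; c = 13; f(2) = -1*(0) + 2*(13) = 26; iterating: f(2)=26, f(3)=-26, f(4)=78, f(5)=-130, f(6)=286, f(7)=-546, f(8)=1118, f(9)=-2210, f(10)=4446, f(11)=-8866, f(12)=17758, f(13)=-35490, f(14)=71006, f(15)=-141986, f(16)=283998; answer 283998
Stage 3: Y2 = 283998; d = 283998; squarings mod 814: 633^1=633, 633^2=201, 633^4=515, 633^8=675, 633^16=599, 633^32=641, 633^64=625, 633^128=719, 633^256=71, 633^512=157, 633^1024=229, 633^2048=345, 633^4096=181, 633^8192=201, 633^16384=515, 633^32768=675, 633^65536=599, 633^131072=641, 633^262144=625; 633^283998 = 633^2 * 633^4 * 633^8 * 633^16 * 633^64 * 633^256 * 633^1024 * 633^4096 * 633^16384 * 633^262144 = 565 (mod 814); answer 565
Stage 4: Y3 = 565; w = 5; remainder = value at the root: 1*(5)^4 + 7*(5)^3 - 4*(5)^2 + 5*(5)^1 + 2 = (625) + (875) + (-100) + (25) + (2) = 1427; answer 1427

1427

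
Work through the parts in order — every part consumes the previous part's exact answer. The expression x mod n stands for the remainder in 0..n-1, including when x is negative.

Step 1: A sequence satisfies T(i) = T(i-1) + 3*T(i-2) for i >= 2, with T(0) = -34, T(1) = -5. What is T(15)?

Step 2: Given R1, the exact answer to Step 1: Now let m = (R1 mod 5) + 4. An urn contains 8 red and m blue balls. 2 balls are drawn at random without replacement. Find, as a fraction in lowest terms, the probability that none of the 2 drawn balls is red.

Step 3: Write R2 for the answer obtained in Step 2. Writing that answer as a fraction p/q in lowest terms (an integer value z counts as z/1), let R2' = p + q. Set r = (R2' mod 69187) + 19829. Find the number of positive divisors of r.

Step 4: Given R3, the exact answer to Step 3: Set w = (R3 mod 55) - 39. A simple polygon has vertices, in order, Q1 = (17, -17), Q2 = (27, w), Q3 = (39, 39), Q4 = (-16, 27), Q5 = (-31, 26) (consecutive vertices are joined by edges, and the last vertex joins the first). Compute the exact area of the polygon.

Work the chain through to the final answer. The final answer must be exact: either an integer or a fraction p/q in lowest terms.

4289/2

Step 1: T(2) = 1*(-5) + 3*(-34) = -107; iterating: T(2)=-107, T(3)=-122, T(4)=-443, T(5)=-809, T(6)=-2138, T(7)=-4565, T(8)=-10979, T(9)=-24674, T(10)=-57611, T(11)=-131633, T(12)=-304466, T(13)=-699365, T(14)=-1612763, T(15)=-3710858; answer -3710858
Step 2: R1 = -3710858; m = 6; total draws C(14,2) = 91; favorable C(6,2) = 15; P = 15/91; answer 15/91
Step 3: R2 = 15/91; threaded value p + q = 106; r = 19935; 19935 = 3^2 * 5 * 443; number of divisors = (2+1) * (1+1) * (1+1) = 12; answer 12
Step 4: R3 = 12; w = -27; cross terms: (17*-27 - 27*-17)=0, (27*39 - 39*-27)=2106, (39*27 - -16*39)=1677, (-16*26 - -31*27)=421, (-31*-17 - 17*26)=85; twice the area = |4289| = 4289; area = 4289/2; answer 4289/2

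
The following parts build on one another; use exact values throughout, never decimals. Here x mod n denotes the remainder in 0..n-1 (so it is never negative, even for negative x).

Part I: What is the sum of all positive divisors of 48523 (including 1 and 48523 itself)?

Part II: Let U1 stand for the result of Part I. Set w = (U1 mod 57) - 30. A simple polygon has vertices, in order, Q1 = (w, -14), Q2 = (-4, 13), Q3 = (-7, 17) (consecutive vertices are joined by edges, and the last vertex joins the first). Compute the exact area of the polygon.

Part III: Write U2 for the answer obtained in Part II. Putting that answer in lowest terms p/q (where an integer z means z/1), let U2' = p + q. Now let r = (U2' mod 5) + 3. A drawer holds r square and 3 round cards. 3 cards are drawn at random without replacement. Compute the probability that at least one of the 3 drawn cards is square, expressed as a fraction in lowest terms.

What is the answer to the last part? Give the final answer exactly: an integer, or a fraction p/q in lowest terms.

Part I: 48523 is prime, so its only divisors are 1 and 48523; sigma = 1 + 48523 = 48524; answer 48524
Part II: U1 = 48524; w = -13; cross terms: (-13*13 - -4*-14)=-225, (-4*17 - -7*13)=23, (-7*-14 - -13*17)=319; twice the area = |117| = 117; area = 117/2; answer 117/2
Part III: U2 = 117/2; threaded value p + q = 119; r = 7; total draws C(10,3) = 120; complement C(3,3) = 1; favorable 120 - 1 = 119; P = 119/120; answer 119/120

119/120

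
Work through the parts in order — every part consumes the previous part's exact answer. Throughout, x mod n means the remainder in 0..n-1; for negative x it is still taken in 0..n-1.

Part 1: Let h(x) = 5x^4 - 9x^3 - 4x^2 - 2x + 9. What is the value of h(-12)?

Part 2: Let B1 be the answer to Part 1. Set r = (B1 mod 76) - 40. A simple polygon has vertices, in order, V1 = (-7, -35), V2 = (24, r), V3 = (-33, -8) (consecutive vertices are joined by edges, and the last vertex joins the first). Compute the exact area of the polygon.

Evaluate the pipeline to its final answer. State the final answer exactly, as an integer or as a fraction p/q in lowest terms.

Part 1: 5*(-12)^4 - 9*(-12)^3 - 4*(-12)^2 - 2*(-12)^1 + 9 = (103680) + (15552) + (-576) + (24) + (9) = 118689; answer 118689
Part 2: B1 = 118689; r = 13; cross terms: (-7*13 - 24*-35)=749, (24*-8 - -33*13)=237, (-33*-35 - -7*-8)=1099; twice the area = |2085| = 2085; area = 2085/2; answer 2085/2

2085/2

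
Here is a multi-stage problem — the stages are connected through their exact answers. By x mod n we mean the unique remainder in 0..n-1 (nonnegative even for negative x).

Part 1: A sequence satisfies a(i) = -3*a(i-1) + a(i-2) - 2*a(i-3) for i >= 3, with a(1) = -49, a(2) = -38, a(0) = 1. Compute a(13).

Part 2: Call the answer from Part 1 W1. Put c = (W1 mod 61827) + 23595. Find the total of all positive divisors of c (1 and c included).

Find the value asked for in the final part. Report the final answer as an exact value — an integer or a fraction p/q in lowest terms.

Part 1: a(3) = -3*(-38) + 1*(-49) - 2*(1) = 63; iterating: a(3)=63, a(4)=-129, a(5)=526, a(6)=-1833, a(7)=6283, a(8)=-21734, a(9)=75151, a(10)=-259753, a(11)=897878, a(12)=-3103689, a(13)=10728451; answer 10728451
Part 2: W1 = 10728451; c = 55975; 55975 = 5^2 * 2239; sigma = (1 + 5 + 25) * (1 + 2239) = 31 * 2240 = 69440; answer 69440

69440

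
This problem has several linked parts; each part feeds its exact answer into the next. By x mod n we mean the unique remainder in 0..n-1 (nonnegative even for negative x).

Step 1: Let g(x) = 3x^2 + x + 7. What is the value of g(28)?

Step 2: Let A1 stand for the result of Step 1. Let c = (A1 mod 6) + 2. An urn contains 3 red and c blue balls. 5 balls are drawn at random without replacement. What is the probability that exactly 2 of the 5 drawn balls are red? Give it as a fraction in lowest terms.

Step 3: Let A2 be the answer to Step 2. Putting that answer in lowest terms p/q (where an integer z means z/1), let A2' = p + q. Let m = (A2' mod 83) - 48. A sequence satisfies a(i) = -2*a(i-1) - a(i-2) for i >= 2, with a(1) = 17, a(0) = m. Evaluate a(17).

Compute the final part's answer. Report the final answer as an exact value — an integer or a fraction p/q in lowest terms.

-207

Step 1: 3*(28)^2 + 1*(28)^1 + 7 = (2352) + (28) + (7) = 2387; answer 2387
Step 2: A1 = 2387; c = 7; total draws C(10,5) = 252; favorable C(3,2)*C(7,3) = 105; P = 5/12; answer 5/12
Step 3: A2 = 5/12; threaded value p + q = 17; m = -31; a(2) = -2*(17) - 1*(-31) = -3; iterating: a(2)=-3, a(3)=-11, a(4)=25, a(5)=-39, a(6)=53, a(7)=-67, a(8)=81, a(9)=-95, a(10)=109, a(11)=-123, a(12)=137, a(13)=-151, a(14)=165, a(15)=-179, a(16)=193, a(17)=-207; answer -207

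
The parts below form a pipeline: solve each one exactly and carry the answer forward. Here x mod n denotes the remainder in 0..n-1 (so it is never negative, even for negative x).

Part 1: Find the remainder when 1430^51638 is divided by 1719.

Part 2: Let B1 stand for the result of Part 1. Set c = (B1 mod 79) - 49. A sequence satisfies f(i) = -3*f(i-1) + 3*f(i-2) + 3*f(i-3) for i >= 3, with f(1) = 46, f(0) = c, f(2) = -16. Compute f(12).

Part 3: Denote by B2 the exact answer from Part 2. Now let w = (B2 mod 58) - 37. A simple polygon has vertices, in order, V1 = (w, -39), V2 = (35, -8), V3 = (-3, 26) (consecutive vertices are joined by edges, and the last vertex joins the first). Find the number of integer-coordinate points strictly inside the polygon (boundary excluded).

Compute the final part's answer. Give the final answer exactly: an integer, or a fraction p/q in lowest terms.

Part 1: squarings mod 1719: 1430^1=1430, 1430^2=1009, 1430^4=433, 1430^8=118, 1430^16=172, 1430^32=361, 1430^64=1396, 1430^128=1189, 1430^256=703, 1430^512=856, 1430^1024=442, 1430^2048=1117, 1430^4096=1414, 1430^8192=199, 1430^16384=64, 1430^32768=658; 1430^51638 = 1430^2 * 1430^4 * 1430^16 * 1430^32 * 1430^128 * 1430^256 * 1430^2048 * 1430^16384 * 1430^32768 = 1117 (mod 1719); answer 1117
Part 2: B1 = 1117; c = -38; f(3) = -3*(-16) + 3*(46) + 3*(-38) = 72; iterating: f(3)=72, f(4)=-126, f(5)=546, f(6)=-1800, f(7)=6660, f(8)=-23742, f(9)=85806, f(10)=-308664, f(11)=1112184, f(12)=-4005126; answer -4005126
Part 3: B2 = -4005126; w = -31; cross terms: (-31*-8 - 35*-39)=1613, (35*26 - -3*-8)=886, (-3*-39 - -31*26)=923; twice the area = |3422| = 3422; area = 1711; boundary points = 1 + 2 + 1 = 4; strictly interior points = area - boundary/2 + 1 = 1710; answer 1710

1710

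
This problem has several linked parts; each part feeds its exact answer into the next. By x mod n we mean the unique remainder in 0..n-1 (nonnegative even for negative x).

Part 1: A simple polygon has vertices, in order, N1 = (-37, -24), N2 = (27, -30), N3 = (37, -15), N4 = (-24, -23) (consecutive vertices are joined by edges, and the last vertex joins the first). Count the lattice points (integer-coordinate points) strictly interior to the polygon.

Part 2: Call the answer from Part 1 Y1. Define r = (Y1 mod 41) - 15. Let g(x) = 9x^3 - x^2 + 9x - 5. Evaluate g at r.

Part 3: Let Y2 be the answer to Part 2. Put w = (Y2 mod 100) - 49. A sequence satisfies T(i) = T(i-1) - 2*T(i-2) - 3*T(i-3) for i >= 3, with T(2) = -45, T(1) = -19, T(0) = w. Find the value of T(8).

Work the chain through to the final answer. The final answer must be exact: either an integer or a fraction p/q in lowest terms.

-1583

Part 1: cross terms: (-37*-30 - 27*-24)=1758, (27*-15 - 37*-30)=705, (37*-23 - -24*-15)=-1211, (-24*-24 - -37*-23)=-275; twice the area = |977| = 977; area = 977/2; boundary points = 2 + 5 + 1 + 1 = 9; strictly interior points = area - boundary/2 + 1 = 485; answer 485
Part 2: Y1 = 485; r = 19; 9*(19)^3 - 1*(19)^2 + 9*(19)^1 - 5 = (61731) + (-361) + (171) + (-5) = 61536; answer 61536
Part 3: Y2 = 61536; w = -13; T(3) = 1*(-45) - 2*(-19) - 3*(-13) = 32; iterating: T(3)=32, T(4)=179, T(5)=250, T(6)=-204, T(7)=-1241, T(8)=-1583; answer -1583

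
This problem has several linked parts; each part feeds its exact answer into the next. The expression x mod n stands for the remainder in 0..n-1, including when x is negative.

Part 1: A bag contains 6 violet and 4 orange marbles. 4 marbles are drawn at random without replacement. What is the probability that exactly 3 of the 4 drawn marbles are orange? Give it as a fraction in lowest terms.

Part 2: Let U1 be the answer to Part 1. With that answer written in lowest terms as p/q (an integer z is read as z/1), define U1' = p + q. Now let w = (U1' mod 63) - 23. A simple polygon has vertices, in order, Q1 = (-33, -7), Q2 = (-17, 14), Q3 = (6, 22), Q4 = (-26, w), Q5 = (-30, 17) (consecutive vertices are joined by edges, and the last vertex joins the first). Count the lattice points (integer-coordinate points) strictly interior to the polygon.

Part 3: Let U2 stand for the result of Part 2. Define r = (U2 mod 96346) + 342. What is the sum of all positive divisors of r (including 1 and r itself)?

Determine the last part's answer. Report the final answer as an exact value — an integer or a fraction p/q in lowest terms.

Part 1: total draws C(10,4) = 210; favorable C(4,3)*C(6,1) = 24; P = 4/35; answer 4/35
Part 2: U1 = 4/35; threaded value p + q = 39; w = 16; cross terms: (-33*14 - -17*-7)=-581, (-17*22 - 6*14)=-458, (6*16 - -26*22)=668, (-26*17 - -30*16)=38, (-30*-7 - -33*17)=771; twice the area = |438| = 438; area = 219; boundary points = 1 + 1 + 2 + 1 + 3 = 8; strictly interior points = area - boundary/2 + 1 = 216; answer 216
Part 3: U2 = 216; r = 558; 558 = 2 * 3^2 * 31; sigma = (1 + 2) * (1 + 3 + 9) * (1 + 31) = 3 * 13 * 32 = 1248; answer 1248

1248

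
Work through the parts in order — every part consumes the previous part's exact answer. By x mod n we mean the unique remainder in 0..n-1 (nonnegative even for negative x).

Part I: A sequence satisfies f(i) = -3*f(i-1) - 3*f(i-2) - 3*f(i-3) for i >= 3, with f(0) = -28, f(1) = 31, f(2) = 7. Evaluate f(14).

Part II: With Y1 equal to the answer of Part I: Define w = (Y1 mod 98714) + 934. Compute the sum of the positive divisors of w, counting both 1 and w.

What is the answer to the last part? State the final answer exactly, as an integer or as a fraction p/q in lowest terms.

78792

Part I: f(3) = -3*(7) - 3*(31) - 3*(-28) = -30; iterating: f(3)=-30, f(4)=-24, f(5)=141, f(6)=-261, f(7)=432, f(8)=-936, f(9)=2295, f(10)=-5373, f(11)=12042, f(12)=-26892, f(13)=60669, f(14)=-137457; answer -137457
Part II: Y1 = -137457; w = 60905; 60905 = 5 * 13 * 937; sigma = (1 + 5) * (1 + 13) * (1 + 937) = 6 * 14 * 938 = 78792; answer 78792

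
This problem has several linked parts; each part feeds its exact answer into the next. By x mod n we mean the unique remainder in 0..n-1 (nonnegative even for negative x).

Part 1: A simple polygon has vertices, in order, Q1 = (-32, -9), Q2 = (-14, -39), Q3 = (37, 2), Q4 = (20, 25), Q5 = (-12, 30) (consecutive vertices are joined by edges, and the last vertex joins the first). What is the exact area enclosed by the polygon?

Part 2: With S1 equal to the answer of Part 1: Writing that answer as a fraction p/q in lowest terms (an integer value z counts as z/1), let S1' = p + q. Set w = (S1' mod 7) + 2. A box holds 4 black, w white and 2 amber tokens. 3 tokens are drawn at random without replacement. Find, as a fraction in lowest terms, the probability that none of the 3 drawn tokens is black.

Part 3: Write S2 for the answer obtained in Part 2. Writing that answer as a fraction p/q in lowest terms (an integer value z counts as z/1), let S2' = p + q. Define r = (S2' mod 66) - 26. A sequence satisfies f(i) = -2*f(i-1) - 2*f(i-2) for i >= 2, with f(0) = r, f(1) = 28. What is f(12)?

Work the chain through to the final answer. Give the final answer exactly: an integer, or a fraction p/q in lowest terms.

-1344

Part 1: cross terms: (-32*-39 - -14*-9)=1122, (-14*2 - 37*-39)=1415, (37*25 - 20*2)=885, (20*30 - -12*25)=900, (-12*-9 - -32*30)=1068; twice the area = |5390| = 5390; area = 2695; answer 2695
Part 2: S1 = 2695; threaded value p + q = 2696; w = 3; total draws C(9,3) = 84; favorable C(5,3) = 10; P = 5/42; answer 5/42
Part 3: S2 = 5/42; threaded value p + q = 47; r = 21; f(2) = -2*(28) - 2*(21) = -98; iterating: f(2)=-98, f(3)=140, f(4)=-84, f(5)=-112, f(6)=392, f(7)=-560, f(8)=336, f(9)=448, f(10)=-1568, f(11)=2240, f(12)=-1344; answer -1344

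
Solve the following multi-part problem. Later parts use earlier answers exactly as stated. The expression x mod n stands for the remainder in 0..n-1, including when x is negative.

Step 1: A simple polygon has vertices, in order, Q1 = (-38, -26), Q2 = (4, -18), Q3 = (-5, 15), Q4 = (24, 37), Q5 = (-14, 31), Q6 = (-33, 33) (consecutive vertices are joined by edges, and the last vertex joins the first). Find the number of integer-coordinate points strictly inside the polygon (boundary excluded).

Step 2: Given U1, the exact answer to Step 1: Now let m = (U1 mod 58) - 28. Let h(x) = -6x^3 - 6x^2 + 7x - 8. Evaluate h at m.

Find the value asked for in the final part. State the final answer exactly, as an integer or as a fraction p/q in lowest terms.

Step 1: cross terms: (-38*-18 - 4*-26)=788, (4*15 - -5*-18)=-30, (-5*37 - 24*15)=-545, (24*31 - -14*37)=1262, (-14*33 - -33*31)=561, (-33*-26 - -38*33)=2112; twice the area = |4148| = 4148; area = 2074; boundary points = 2 + 3 + 1 + 2 + 1 + 1 = 10; strictly interior points = area - boundary/2 + 1 = 2070; answer 2070
Step 2: U1 = 2070; m = 12; -6*(12)^3 - 6*(12)^2 + 7*(12)^1 - 8 = (-10368) + (-864) + (84) + (-8) = -11156; answer -11156

-11156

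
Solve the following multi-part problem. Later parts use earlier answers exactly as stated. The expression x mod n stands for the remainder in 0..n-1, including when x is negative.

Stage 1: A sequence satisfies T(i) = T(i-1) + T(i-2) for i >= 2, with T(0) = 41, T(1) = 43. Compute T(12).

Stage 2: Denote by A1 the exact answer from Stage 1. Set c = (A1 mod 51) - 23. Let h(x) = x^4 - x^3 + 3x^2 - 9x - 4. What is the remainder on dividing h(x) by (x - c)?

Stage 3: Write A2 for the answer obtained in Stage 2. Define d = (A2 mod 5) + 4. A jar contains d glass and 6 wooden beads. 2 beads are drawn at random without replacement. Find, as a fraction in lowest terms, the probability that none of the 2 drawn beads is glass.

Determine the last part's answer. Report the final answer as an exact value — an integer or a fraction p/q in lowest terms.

Stage 1: T(2) = 1*(43) + 1*(41) = 84; iterating: T(2)=84, T(3)=127, T(4)=211, T(5)=338, T(6)=549, T(7)=887, T(8)=1436, T(9)=2323, T(10)=3759, T(11)=6082, T(12)=9841; answer 9841
Stage 2: A1 = 9841; c = 26; remainder = value at the root: 1*(26)^4 - 1*(26)^3 + 3*(26)^2 - 9*(26)^1 - 4 = (456976) + (-17576) + (2028) + (-234) + (-4) = 441190; answer 441190
Stage 3: A2 = 441190; d = 4; total draws C(10,2) = 45; favorable C(6,2) = 15; P = 1/3; answer 1/3

1/3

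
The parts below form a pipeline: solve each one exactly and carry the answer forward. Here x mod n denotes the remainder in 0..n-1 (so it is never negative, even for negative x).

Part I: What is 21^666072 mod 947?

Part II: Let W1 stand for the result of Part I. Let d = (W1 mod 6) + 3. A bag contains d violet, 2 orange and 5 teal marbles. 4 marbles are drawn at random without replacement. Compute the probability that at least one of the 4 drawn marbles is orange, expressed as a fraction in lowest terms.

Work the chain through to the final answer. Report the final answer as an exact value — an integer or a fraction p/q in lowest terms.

Part I: squarings mod 947: 21^1=21, 21^2=441, 21^4=346, 21^8=394, 21^16=875, 21^32=449, 21^64=837, 21^128=736, 21^256=12, 21^512=144, 21^1024=849, 21^2048=134, 21^4096=910, 21^8192=422, 21^16384=48, 21^32768=410, 21^65536=481, 21^131072=293, 21^262144=619, 21^524288=573; 21^666072 = 21^8 * 21^16 * 21^64 * 21^128 * 21^256 * 21^2048 * 21^8192 * 21^131072 * 21^524288 = 115 (mod 947); answer 115
Part II: W1 = 115; d = 4; total draws C(11,4) = 330; complement C(9,4) = 126; favorable 330 - 126 = 204; P = 34/55; answer 34/55

34/55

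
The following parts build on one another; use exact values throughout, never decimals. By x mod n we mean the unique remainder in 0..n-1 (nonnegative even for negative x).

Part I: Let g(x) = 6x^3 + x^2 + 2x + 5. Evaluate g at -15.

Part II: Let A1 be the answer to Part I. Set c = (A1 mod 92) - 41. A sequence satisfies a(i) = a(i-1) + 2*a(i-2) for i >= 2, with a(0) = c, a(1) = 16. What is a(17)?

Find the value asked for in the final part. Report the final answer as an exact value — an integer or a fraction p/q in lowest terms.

Part I: 6*(-15)^3 + 1*(-15)^2 + 2*(-15)^1 + 5 = (-20250) + (225) + (-30) + (5) = -20050; answer -20050
Part II: A1 = -20050; c = -35; a(2) = 1*(16) + 2*(-35) = -54; iterating: a(2)=-54, a(3)=-22, a(4)=-130, a(5)=-174, a(6)=-434, a(7)=-782, a(8)=-1650, a(9)=-3214, a(10)=-6514, a(11)=-12942, a(12)=-25970, a(13)=-51854, a(14)=-103794, a(15)=-207502, a(16)=-415090, a(17)=-830094; answer -830094

-830094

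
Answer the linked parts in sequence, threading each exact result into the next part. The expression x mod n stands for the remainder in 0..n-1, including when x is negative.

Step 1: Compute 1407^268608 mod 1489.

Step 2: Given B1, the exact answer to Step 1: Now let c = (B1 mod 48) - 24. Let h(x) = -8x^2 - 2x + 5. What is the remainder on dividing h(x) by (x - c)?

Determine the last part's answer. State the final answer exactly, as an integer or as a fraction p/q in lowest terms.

Step 1: squarings mod 1489: 1407^1=1407, 1407^2=768, 1407^4=180, 1407^8=1131, 1407^16=110, 1407^32=188, 1407^64=1097, 1407^128=297, 1407^256=358, 1407^512=110, 1407^1024=188, 1407^2048=1097, 1407^4096=297, 1407^8192=358, 1407^16384=110, 1407^32768=188, 1407^65536=1097, 1407^131072=297, 1407^262144=358; 1407^268608 = 1407^64 * 1407^256 * 1407^2048 * 1407^4096 * 1407^262144 = 666 (mod 1489); answer 666
Step 2: B1 = 666; c = 18; remainder = value at the root: -8*(18)^2 - 2*(18)^1 + 5 = (-2592) + (-36) + (5) = -2623; answer -2623

-2623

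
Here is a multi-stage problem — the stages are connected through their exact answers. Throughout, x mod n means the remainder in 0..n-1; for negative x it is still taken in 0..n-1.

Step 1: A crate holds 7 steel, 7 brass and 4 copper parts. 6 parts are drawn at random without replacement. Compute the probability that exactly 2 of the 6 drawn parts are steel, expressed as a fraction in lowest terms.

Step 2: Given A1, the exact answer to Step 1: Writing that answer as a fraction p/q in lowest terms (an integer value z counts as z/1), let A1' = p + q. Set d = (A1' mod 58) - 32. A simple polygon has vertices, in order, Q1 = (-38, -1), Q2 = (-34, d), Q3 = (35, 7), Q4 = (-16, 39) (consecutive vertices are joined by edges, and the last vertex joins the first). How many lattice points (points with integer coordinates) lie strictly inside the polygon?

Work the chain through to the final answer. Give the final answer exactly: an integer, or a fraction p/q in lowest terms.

Step 1: total draws C(18,6) = 18564; favorable C(7,2)*C(11,4) = 6930; P = 165/442; answer 165/442
Step 2: A1 = 165/442; threaded value p + q = 607; d = -5; cross terms: (-38*-5 - -34*-1)=156, (-34*7 - 35*-5)=-63, (35*39 - -16*7)=1477, (-16*-1 - -38*39)=1498; twice the area = |3068| = 3068; area = 1534; boundary points = 4 + 3 + 1 + 2 = 10; strictly interior points = area - boundary/2 + 1 = 1530; answer 1530

1530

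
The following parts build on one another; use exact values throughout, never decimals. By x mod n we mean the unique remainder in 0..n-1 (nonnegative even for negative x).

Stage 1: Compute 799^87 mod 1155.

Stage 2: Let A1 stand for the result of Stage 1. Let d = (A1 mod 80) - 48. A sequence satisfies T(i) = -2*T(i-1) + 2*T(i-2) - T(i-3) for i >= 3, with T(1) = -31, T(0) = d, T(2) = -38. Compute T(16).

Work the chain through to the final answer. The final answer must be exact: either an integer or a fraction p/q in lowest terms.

-30107919

Stage 1: squarings mod 1155: 799^1=799, 799^2=841, 799^4=421, 799^8=526, 799^16=631, 799^32=841, 799^64=421; 799^87 = 799^1 * 799^2 * 799^4 * 799^16 * 799^64 = 589 (mod 1155); answer 589
Stage 2: A1 = 589; d = -19; T(3) = -2*(-38) + 2*(-31) - 1*(-19) = 33; iterating: T(3)=33, T(4)=-111, T(5)=326, T(6)=-907, T(7)=2577, T(8)=-7294, T(9)=20649, T(10)=-58463, T(11)=165518, T(12)=-468611, T(13)=1326721, T(14)=-3756182, T(15)=10634417, T(16)=-30107919; answer -30107919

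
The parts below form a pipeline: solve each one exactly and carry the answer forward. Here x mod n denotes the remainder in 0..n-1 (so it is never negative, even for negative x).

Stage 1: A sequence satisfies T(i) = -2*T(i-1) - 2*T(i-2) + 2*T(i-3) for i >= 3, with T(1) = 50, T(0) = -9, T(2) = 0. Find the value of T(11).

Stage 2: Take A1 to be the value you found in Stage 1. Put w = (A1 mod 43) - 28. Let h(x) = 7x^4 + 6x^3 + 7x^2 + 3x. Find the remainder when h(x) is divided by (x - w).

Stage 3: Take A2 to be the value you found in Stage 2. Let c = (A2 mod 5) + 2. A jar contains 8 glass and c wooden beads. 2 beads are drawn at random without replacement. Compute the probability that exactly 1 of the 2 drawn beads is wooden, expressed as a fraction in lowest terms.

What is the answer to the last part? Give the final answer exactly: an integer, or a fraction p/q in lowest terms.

48/91

Stage 1: T(3) = -2*(0) - 2*(50) + 2*(-9) = -118; iterating: T(3)=-118, T(4)=336, T(5)=-436, T(6)=-36, T(7)=1616, T(8)=-4032, T(9)=4760, T(10)=1776, T(11)=-21136; answer -21136
Stage 2: A1 = -21136; w = -8; remainder = value at the root: 7*(-8)^4 + 6*(-8)^3 + 7*(-8)^2 + 3*(-8)^1 = (28672) + (-3072) + (448) + (-24) = 26024; answer 26024
Stage 3: A2 = 26024; c = 6; total draws C(14,2) = 91; favorable C(6,1)*C(8,1) = 48; P = 48/91; answer 48/91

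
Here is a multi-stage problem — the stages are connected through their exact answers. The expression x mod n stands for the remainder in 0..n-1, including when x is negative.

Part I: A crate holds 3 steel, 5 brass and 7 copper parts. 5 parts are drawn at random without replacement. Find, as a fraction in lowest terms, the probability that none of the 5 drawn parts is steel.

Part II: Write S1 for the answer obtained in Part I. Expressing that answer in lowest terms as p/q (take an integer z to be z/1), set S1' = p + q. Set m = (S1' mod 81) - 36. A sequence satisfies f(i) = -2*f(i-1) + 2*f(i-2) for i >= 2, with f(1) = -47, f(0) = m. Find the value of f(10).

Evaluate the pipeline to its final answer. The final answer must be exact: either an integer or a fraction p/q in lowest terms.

304544

Part I: total draws C(15,5) = 3003; favorable C(12,5) = 792; P = 24/91; answer 24/91
Part II: S1 = 24/91; threaded value p + q = 115; m = -2; f(2) = -2*(-47) + 2*(-2) = 90; iterating: f(2)=90, f(3)=-274, f(4)=728, f(5)=-2004, f(6)=5464, f(7)=-14936, f(8)=40800, f(9)=-111472, f(10)=304544; answer 304544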